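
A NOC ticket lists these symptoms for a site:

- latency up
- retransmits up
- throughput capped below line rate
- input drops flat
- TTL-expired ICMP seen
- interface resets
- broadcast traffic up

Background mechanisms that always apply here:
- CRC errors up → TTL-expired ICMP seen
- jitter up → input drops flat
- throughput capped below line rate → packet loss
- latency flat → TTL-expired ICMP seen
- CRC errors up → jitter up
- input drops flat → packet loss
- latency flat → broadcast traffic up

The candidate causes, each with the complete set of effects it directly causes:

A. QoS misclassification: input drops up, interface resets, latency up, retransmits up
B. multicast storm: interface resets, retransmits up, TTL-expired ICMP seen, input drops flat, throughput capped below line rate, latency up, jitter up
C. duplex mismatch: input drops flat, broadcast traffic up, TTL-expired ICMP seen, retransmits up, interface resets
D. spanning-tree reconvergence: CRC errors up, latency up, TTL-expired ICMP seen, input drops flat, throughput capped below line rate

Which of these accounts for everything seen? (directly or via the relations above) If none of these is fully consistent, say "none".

Testing each hypothesis:
(A) QoS misclassification — fails on throughput capped below line rate, input drops flat, TTL-expired ICMP seen, broadcast traffic up (predicts input drops up, not input drops flat)
(B) multicast storm — does not account for broadcast traffic up
(C) duplex mismatch — does not account for latency up, throughput capped below line rate
(D) spanning-tree reconvergence — latency up match; retransmits up miss; throughput capped below line rate match; input drops flat match; TTL-expired ICMP seen match; interface resets miss; broadcast traffic up miss
None of the listed candidates fits everything.

none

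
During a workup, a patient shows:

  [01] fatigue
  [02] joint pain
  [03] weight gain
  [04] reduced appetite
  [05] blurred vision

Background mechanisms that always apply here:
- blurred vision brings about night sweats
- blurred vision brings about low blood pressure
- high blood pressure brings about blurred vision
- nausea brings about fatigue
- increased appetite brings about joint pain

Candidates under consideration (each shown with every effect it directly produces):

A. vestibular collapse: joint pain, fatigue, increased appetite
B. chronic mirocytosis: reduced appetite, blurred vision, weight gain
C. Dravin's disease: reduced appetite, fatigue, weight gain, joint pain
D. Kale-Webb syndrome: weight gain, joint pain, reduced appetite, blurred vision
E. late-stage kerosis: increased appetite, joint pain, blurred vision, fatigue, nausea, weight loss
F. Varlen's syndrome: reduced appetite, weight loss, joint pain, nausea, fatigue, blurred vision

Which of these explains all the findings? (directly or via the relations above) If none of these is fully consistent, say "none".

none

Per-candidate check:
(A) vestibular collapse — fatigue match; joint pain match; weight gain miss; reduced appetite miss; blurred vision miss
(B) chronic mirocytosis — fatigue miss; joint pain miss; weight gain match; reduced appetite match; blurred vision match
(C) Dravin's disease — fatigue match; joint pain match; weight gain match; reduced appetite match; blurred vision miss
(D) Kale-Webb syndrome — does not account for fatigue
(E) late-stage kerosis — fails on weight gain, reduced appetite (predicts weight loss, not weight gain; predicts increased appetite, not reduced appetite)
(F) Varlen's syndrome — fails on weight gain (predicts weight loss, not weight gain)
No candidate is consistent with all observations.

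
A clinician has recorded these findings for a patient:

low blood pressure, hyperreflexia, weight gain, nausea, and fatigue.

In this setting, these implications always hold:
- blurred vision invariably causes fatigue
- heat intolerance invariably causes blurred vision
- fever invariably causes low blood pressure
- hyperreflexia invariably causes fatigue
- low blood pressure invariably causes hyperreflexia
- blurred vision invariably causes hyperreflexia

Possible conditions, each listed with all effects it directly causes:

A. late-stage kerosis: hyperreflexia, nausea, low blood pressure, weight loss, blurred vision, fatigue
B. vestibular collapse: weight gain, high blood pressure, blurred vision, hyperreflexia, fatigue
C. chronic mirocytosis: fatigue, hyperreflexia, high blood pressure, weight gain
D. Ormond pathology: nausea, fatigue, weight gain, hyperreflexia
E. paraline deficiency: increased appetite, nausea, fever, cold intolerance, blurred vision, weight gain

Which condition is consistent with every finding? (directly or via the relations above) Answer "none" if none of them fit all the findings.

E

For each candidate, compare predicted effects to what was observed:
(A) late-stage kerosis — low blood pressure match; hyperreflexia match; weight gain miss; nausea match; fatigue match
(B) vestibular collapse — low blood pressure miss; hyperreflexia match; weight gain match; nausea miss; fatigue match
(C) chronic mirocytosis — low blood pressure miss; hyperreflexia match; weight gain match; nausea miss; fatigue match
(D) Ormond pathology — low blood pressure miss; hyperreflexia match; weight gain match; nausea match; fatigue match
(E) paraline deficiency — accounts for every observation (low blood pressure via fever → low blood pressure)
Only (E) is consistent with every observation.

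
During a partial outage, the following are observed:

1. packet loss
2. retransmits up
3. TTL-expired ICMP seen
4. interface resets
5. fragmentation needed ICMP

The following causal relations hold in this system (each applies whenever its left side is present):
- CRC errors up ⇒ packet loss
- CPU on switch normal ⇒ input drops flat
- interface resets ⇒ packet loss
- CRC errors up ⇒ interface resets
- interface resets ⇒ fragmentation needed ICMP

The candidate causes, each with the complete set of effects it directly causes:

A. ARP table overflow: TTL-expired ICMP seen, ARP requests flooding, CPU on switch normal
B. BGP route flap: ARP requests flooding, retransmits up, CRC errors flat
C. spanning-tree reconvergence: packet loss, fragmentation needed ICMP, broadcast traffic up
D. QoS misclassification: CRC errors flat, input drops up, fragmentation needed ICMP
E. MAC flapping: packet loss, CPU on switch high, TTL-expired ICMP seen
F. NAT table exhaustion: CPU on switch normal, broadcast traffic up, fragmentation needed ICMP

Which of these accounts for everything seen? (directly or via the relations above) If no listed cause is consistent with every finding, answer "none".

none

Per-candidate check:
(A) ARP table overflow — packet loss ✗; retransmits up ✗; TTL-expired ICMP seen ✓; interface resets ✗; fragmentation needed ICMP ✗
(B) BGP route flap — does not account for packet loss, TTL-expired ICMP seen, interface resets, fragmentation needed ICMP
(C) spanning-tree reconvergence — does not account for retransmits up, TTL-expired ICMP seen, interface resets
(D) QoS misclassification — does not account for packet loss, retransmits up, TTL-expired ICMP seen, interface resets
(E) MAC flapping — packet loss ✓; retransmits up ✗; TTL-expired ICMP seen ✓; interface resets ✗; fragmentation needed ICMP ✗
(F) NAT table exhaustion — does not account for packet loss, retransmits up, TTL-expired ICMP seen, interface resets
No candidate is consistent with all observations.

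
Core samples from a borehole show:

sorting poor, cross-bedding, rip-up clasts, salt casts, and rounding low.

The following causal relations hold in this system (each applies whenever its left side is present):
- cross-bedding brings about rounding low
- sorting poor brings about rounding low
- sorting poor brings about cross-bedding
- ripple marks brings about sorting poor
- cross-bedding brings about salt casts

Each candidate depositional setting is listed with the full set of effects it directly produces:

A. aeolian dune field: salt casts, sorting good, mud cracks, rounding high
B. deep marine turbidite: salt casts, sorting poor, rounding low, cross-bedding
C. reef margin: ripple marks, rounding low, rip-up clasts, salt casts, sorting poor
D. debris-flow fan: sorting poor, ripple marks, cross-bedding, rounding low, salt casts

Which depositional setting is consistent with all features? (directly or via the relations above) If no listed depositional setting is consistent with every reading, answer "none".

Per-candidate check:
(A) aeolian dune field — sorting poor ✗; cross-bedding ✗; rip-up clasts ✗; salt casts ✓; rounding low ✗
(B) deep marine turbidite — sorting poor ✓; cross-bedding ✓; rip-up clasts ✗; salt casts ✓; rounding low ✓
(C) reef margin — accounts for every observation (cross-bedding via sorting poor → cross-bedding)
(D) debris-flow fan — sorting poor ✓; cross-bedding ✓; rip-up clasts ✗; salt casts ✓; rounding low ✓
Only (C) is consistent with every observation.

C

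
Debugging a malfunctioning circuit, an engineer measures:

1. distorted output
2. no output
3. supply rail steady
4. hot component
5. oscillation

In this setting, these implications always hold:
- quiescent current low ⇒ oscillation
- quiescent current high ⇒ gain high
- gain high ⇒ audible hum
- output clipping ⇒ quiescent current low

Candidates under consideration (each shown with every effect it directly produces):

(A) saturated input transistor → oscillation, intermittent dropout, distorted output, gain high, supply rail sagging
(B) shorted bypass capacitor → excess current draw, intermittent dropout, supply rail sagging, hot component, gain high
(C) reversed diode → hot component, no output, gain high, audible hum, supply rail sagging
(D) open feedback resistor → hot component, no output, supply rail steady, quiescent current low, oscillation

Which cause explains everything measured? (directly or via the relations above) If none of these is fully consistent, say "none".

none

For each candidate, compare predicted effects to what was observed:
(A) saturated input transistor — distorted output match; no output miss; supply rail steady miss; hot component miss; oscillation match
(B) shorted bypass capacitor — distorted output miss; no output miss; supply rail steady miss; hot component match; oscillation miss
(C) reversed diode — distorted output miss; no output match; supply rail steady miss; hot component match; oscillation miss
(D) open feedback resistor — does not account for distorted output
None of the listed candidates fits everything.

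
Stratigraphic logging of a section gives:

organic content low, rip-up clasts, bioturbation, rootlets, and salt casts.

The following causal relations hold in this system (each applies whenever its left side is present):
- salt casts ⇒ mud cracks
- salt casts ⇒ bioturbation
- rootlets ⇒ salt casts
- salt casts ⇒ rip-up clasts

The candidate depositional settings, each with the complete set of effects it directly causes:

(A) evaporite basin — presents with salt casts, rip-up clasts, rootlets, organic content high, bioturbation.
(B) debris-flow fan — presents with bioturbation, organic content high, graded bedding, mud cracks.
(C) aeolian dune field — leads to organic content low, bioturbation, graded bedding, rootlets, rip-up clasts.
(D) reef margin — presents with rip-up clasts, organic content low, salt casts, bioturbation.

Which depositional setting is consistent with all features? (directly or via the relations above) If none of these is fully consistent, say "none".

C

Checking each candidate against the observations:
(A) evaporite basin — organic content low miss; rip-up clasts match; bioturbation match; rootlets match; salt casts match
(B) debris-flow fan — organic content low miss; rip-up clasts miss; bioturbation match; rootlets miss; salt casts miss
(C) aeolian dune field — organic content low match; rip-up clasts match; bioturbation match; rootlets match; salt casts match (through rootlets → salt casts)
(D) reef margin — does not account for rootlets
(C) alone accounts for all the evidence.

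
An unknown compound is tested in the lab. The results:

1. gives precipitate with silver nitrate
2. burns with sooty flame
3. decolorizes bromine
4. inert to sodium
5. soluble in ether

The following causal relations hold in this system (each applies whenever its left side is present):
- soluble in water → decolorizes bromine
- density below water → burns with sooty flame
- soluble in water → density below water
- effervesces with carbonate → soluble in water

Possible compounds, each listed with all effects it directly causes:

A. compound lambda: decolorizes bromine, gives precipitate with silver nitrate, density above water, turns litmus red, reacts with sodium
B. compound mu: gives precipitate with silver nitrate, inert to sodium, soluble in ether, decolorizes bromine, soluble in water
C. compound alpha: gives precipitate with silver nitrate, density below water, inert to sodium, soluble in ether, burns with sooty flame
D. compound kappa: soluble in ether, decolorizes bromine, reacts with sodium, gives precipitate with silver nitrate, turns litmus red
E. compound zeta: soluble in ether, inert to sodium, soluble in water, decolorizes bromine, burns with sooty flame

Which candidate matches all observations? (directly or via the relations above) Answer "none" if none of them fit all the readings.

B

Checking each candidate against the observations:
(A) compound lambda — gives precipitate with silver nitrate +; burns with sooty flame -; decolorizes bromine +; inert to sodium -; soluble in ether -
(B) compound mu — gives precipitate with silver nitrate +; burns with sooty flame + (by soluble in water → density below water → burns with sooty flame); decolorizes bromine +; inert to sodium +; soluble in ether +
(C) compound alpha — gives precipitate with silver nitrate +; burns with sooty flame +; decolorizes bromine -; inert to sodium +; soluble in ether +
(D) compound kappa — gives precipitate with silver nitrate +; burns with sooty flame -; decolorizes bromine +; inert to sodium -; soluble in ether +
(E) compound zeta — gives precipitate with silver nitrate -; burns with sooty flame +; decolorizes bromine +; inert to sodium +; soluble in ether +
Only (B) is consistent with every observation.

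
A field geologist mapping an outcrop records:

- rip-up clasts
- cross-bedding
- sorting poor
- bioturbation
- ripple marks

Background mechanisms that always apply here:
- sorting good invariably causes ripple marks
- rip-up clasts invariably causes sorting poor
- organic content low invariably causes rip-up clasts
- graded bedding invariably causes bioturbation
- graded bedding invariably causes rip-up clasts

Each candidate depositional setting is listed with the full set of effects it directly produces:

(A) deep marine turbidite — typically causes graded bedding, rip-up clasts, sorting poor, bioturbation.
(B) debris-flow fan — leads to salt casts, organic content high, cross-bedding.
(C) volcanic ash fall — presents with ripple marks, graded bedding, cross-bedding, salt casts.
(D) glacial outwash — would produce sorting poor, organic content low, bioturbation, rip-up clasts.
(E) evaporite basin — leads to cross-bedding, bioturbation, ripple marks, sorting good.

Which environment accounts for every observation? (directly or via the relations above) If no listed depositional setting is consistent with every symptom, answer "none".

C

Testing each hypothesis:
(A) deep marine turbidite — does not account for cross-bedding, ripple marks
(B) debris-flow fan — does not account for rip-up clasts, sorting poor, bioturbation, ripple marks
(C) volcanic ash fall — rip-up clasts yes (by graded bedding → rip-up clasts); cross-bedding yes; sorting poor yes (by graded bedding → rip-up clasts → sorting poor); bioturbation yes (by graded bedding → bioturbation); ripple marks yes
(D) glacial outwash — does not account for cross-bedding, ripple marks
(E) evaporite basin — rip-up clasts NO; cross-bedding yes; sorting poor NO; bioturbation yes; ripple marks yes
(C) alone accounts for all the evidence.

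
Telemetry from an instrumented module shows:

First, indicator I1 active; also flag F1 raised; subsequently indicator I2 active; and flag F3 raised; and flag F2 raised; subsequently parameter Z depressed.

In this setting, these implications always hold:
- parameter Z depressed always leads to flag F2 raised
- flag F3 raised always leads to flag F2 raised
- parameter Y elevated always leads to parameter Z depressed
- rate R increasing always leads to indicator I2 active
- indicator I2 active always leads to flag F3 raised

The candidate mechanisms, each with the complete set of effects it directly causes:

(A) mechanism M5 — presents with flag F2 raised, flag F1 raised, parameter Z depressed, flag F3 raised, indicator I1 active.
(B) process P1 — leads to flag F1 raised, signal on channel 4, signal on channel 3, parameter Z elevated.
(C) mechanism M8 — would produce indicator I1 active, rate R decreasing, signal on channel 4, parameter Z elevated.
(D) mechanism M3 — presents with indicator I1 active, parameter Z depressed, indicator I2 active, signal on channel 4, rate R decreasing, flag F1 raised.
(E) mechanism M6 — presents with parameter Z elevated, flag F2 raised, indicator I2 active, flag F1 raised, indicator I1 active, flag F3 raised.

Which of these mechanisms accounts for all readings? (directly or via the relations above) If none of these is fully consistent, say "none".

D

Checking each candidate against the observations:
(A) mechanism M5 — does not account for indicator I2 active
(B) process P1 — fails on indicator I1 active, indicator I2 active, flag F3 raised, flag F2 raised, parameter Z depressed (predicts parameter Z elevated, not parameter Z depressed)
(C) mechanism M8 — indicator I1 active yes; flag F1 raised NO; indicator I2 active NO; flag F3 raised NO; flag F2 raised NO; parameter Z depressed NO
(D) mechanism M3 — indicator I1 active yes; flag F1 raised yes; indicator I2 active yes; flag F3 raised yes (through indicator I2 active → flag F3 raised); flag F2 raised yes (through parameter Z depressed → flag F2 raised); parameter Z depressed yes
(E) mechanism M6 — fails on parameter Z depressed (predicts parameter Z elevated, not parameter Z depressed)
Only (D) is consistent with every observation.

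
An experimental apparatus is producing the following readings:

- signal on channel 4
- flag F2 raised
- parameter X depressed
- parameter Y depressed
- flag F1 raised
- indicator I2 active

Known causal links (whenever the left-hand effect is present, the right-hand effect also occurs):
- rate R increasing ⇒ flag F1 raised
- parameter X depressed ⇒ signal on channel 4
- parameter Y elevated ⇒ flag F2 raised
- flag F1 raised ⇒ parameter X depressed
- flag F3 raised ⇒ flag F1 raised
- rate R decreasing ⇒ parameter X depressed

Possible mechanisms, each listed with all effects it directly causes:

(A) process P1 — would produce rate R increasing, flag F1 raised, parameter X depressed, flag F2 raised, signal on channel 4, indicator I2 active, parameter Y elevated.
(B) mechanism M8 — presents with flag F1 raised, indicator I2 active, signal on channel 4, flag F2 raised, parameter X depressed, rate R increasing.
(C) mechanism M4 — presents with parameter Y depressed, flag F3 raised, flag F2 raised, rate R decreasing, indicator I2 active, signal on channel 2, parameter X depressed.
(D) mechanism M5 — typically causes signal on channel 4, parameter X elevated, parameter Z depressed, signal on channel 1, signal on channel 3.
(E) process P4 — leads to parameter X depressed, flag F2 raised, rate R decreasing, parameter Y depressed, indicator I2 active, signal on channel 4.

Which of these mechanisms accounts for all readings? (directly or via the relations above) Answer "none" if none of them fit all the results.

C

Testing each hypothesis:
(A) process P1 — signal on channel 4 ✓; flag F2 raised ✓; parameter X depressed ✓; parameter Y depressed ✗; flag F1 raised ✓; indicator I2 active ✓
(B) mechanism M8 — does not account for parameter Y depressed
(C) mechanism M4 — accounts for every observation (signal on channel 4 through parameter X depressed → signal on channel 4)
(D) mechanism M5 — signal on channel 4 ✓; flag F2 raised ✗; parameter X depressed ✗; parameter Y depressed ✗; flag F1 raised ✗; indicator I2 active ✗
(E) process P4 — signal on channel 4 ✓; flag F2 raised ✓; parameter X depressed ✓; parameter Y depressed ✓; flag F1 raised ✗; indicator I2 active ✓
Only (C) is consistent with every observation.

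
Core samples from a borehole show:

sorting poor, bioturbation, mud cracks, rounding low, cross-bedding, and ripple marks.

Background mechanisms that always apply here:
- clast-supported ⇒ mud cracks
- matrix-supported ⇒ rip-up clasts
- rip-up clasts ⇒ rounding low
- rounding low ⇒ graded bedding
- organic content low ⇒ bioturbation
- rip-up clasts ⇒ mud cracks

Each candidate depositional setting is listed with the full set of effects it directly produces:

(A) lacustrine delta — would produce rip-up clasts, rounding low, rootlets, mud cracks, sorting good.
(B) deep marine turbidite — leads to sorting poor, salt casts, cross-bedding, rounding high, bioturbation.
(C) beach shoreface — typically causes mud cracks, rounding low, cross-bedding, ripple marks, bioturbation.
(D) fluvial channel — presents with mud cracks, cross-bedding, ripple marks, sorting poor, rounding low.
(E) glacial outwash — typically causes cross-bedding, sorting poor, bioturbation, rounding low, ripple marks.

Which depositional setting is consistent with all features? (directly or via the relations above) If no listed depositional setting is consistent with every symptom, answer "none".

none

Testing each hypothesis:
(A) lacustrine delta — sorting poor NO; bioturbation NO; mud cracks yes; rounding low yes; cross-bedding NO; ripple marks NO
(B) deep marine turbidite — fails on mud cracks, rounding low, ripple marks (predicts rounding high, not rounding low)
(C) beach shoreface — sorting poor NO; bioturbation yes; mud cracks yes; rounding low yes; cross-bedding yes; ripple marks yes
(D) fluvial channel — does not account for bioturbation
(E) glacial outwash — sorting poor yes; bioturbation yes; mud cracks NO; rounding low yes; cross-bedding yes; ripple marks yes
Every candidate fails on at least one observation.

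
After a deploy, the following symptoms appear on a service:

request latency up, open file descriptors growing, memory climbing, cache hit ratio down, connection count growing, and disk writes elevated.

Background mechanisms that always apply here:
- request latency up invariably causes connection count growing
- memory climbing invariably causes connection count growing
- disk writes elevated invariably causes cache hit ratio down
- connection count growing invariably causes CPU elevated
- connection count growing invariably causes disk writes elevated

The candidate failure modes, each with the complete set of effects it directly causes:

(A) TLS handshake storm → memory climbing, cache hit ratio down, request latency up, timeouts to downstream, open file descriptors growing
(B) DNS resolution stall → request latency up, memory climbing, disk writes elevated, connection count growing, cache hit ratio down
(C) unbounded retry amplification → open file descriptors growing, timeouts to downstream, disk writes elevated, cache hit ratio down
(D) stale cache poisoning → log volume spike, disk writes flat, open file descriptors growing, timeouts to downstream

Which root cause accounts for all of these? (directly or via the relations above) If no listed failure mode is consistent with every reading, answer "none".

A

For each candidate, compare predicted effects to what was observed:
(A) TLS handshake storm — accounts for every observation (connection count growing through memory climbing → connection count growing)
(B) DNS resolution stall — request latency up yes; open file descriptors growing NO; memory climbing yes; cache hit ratio down yes; connection count growing yes; disk writes elevated yes
(C) unbounded retry amplification — request latency up NO; open file descriptors growing yes; memory climbing NO; cache hit ratio down yes; connection count growing NO; disk writes elevated yes
(D) stale cache poisoning — fails on request latency up, memory climbing, cache hit ratio down, connection count growing, disk writes elevated (predicts disk writes flat, not disk writes elevated)
Only (A) is consistent with every observation.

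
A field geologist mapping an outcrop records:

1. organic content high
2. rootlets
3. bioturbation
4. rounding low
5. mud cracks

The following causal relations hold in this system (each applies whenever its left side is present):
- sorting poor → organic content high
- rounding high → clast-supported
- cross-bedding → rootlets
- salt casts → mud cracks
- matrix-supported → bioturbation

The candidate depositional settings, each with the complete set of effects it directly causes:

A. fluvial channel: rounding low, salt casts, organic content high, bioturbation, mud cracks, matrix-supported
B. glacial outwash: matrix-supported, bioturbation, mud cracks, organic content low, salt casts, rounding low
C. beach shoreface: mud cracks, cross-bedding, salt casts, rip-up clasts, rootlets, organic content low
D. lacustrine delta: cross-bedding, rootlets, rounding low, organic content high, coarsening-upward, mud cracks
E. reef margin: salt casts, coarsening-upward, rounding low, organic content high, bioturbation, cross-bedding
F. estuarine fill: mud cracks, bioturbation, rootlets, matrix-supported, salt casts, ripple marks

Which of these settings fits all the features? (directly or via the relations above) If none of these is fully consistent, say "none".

E

Per-candidate check:
(A) fluvial channel — organic content high yes; rootlets NO; bioturbation yes; rounding low yes; mud cracks yes
(B) glacial outwash — organic content high NO; rootlets NO; bioturbation yes; rounding low yes; mud cracks yes
(C) beach shoreface — fails on organic content high, bioturbation, rounding low (predicts organic content low, not organic content high)
(D) lacustrine delta — organic content high yes; rootlets yes; bioturbation NO; rounding low yes; mud cracks yes
(E) reef margin — accounts for every observation (rootlets through cross-bedding → rootlets)
(F) estuarine fill — organic content high NO; rootlets yes; bioturbation yes; rounding low NO; mud cracks yes
(E) is the only candidate with no mismatches.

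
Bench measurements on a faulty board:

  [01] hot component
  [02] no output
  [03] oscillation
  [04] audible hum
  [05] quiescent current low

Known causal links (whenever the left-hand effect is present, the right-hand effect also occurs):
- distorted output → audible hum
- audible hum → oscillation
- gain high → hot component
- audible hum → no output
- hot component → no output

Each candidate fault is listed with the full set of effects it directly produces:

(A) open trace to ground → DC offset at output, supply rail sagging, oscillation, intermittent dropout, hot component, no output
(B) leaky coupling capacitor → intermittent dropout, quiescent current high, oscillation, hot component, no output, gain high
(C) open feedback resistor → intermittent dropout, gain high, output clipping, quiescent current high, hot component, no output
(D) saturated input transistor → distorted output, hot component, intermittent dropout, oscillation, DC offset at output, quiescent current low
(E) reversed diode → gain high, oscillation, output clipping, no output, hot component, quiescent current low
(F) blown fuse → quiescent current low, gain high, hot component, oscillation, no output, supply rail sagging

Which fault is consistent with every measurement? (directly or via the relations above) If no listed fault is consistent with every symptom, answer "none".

D

Testing each hypothesis:
(A) open trace to ground — does not account for audible hum, quiescent current low
(B) leaky coupling capacitor — fails on audible hum, quiescent current low (predicts quiescent current high, not quiescent current low)
(C) open feedback resistor — fails on oscillation, audible hum, quiescent current low (predicts quiescent current high, not quiescent current low)
(D) saturated input transistor — hot component match; no output match (via hot component → no output); oscillation match; audible hum match (via distorted output → audible hum); quiescent current low match
(E) reversed diode — hot component match; no output match; oscillation match; audible hum miss; quiescent current low match
(F) blown fuse — does not account for audible hum
(D) alone accounts for all the evidence.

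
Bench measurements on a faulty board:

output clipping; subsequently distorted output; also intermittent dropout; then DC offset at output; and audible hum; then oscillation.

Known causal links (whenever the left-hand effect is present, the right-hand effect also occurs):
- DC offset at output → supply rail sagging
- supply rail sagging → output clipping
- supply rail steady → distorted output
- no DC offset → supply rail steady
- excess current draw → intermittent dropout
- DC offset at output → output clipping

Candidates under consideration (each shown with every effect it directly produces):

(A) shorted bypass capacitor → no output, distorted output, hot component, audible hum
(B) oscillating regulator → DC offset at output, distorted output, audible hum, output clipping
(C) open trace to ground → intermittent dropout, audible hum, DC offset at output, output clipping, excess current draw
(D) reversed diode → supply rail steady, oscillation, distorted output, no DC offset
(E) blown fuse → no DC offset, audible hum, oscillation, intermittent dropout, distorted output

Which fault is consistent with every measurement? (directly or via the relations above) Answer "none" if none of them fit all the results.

none

Testing each hypothesis:
(A) shorted bypass capacitor — does not account for output clipping, intermittent dropout, DC offset at output, oscillation
(B) oscillating regulator — output clipping ✓; distorted output ✓; intermittent dropout ✗; DC offset at output ✓; audible hum ✓; oscillation ✗
(C) open trace to ground — output clipping ✓; distorted output ✗; intermittent dropout ✓; DC offset at output ✓; audible hum ✓; oscillation ✗
(D) reversed diode — fails on output clipping, intermittent dropout, DC offset at output, audible hum (predicts no DC offset, not DC offset at output)
(E) blown fuse — fails on output clipping, DC offset at output (predicts no DC offset, not DC offset at output)
None of the listed candidates fits everything.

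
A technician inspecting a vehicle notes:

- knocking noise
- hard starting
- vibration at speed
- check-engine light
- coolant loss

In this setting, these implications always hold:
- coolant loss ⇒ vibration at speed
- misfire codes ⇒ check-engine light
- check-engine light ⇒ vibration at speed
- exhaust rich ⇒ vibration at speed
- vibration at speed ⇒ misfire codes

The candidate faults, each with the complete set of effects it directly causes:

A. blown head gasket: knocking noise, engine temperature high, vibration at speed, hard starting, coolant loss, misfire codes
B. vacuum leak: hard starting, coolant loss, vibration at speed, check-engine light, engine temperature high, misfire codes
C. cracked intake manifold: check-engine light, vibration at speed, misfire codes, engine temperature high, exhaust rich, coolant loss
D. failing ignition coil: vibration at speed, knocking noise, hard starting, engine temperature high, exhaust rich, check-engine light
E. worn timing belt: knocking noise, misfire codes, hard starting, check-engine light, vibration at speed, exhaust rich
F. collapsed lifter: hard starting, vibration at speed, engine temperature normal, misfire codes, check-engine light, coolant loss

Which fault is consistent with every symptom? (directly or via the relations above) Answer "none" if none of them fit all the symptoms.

Per-candidate check:
(A) blown head gasket — accounts for every observation (check-engine light through misfire codes → check-engine light)
(B) vacuum leak — knocking noise -; hard starting +; vibration at speed +; check-engine light +; coolant loss +
(C) cracked intake manifold — knocking noise -; hard starting -; vibration at speed +; check-engine light +; coolant loss +
(D) failing ignition coil — does not account for coolant loss
(E) worn timing belt — does not account for coolant loss
(F) collapsed lifter — does not account for knocking noise
(A) is the only candidate with no mismatches.

A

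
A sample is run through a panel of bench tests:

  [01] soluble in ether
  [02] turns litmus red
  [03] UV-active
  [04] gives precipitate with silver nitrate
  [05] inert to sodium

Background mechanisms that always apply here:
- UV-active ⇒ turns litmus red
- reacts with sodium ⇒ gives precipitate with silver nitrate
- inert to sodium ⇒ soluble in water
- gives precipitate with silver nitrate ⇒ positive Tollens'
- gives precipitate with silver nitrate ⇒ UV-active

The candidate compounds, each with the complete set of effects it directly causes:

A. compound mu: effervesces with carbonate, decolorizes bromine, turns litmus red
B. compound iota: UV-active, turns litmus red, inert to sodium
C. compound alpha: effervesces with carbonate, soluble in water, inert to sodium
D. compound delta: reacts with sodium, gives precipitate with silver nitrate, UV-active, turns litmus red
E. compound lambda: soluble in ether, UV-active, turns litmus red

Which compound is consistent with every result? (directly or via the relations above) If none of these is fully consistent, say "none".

none

Per-candidate check:
(A) compound mu — does not account for soluble in ether, UV-active, gives precipitate with silver nitrate, inert to sodium
(B) compound iota — soluble in ether ✗; turns litmus red ✓; UV-active ✓; gives precipitate with silver nitrate ✗; inert to sodium ✓
(C) compound alpha — does not account for soluble in ether, turns litmus red, UV-active, gives precipitate with silver nitrate
(D) compound delta — soluble in ether ✗; turns litmus red ✓; UV-active ✓; gives precipitate with silver nitrate ✓; inert to sodium ✗
(E) compound lambda — soluble in ether ✓; turns litmus red ✓; UV-active ✓; gives precipitate with silver nitrate ✗; inert to sodium ✗
No candidate is consistent with all observations.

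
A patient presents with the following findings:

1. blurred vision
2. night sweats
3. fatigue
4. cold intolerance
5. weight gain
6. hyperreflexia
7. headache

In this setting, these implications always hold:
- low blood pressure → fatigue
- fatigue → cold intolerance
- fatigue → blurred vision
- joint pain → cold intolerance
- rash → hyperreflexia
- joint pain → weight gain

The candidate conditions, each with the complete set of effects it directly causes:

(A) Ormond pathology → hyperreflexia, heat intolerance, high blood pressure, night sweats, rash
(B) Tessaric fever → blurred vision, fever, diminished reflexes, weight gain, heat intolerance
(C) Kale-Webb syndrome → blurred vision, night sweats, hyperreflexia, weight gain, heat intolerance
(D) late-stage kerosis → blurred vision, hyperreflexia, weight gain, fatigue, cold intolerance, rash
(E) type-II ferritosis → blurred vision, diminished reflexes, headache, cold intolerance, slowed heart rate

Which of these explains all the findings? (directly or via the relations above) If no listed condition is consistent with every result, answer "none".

none

Checking each candidate against the observations:
(A) Ormond pathology — fails on blurred vision, fatigue, cold intolerance, weight gain, headache (predicts heat intolerance, not cold intolerance)
(B) Tessaric fever — fails on night sweats, fatigue, cold intolerance, hyperreflexia, headache (predicts heat intolerance, not cold intolerance; predicts diminished reflexes, not hyperreflexia)
(C) Kale-Webb syndrome — blurred vision match; night sweats match; fatigue miss; cold intolerance miss; weight gain match; hyperreflexia match; headache miss
(D) late-stage kerosis — does not account for night sweats, headache
(E) type-II ferritosis — fails on night sweats, fatigue, weight gain, hyperreflexia (predicts diminished reflexes, not hyperreflexia)
None of the listed candidates fits everything.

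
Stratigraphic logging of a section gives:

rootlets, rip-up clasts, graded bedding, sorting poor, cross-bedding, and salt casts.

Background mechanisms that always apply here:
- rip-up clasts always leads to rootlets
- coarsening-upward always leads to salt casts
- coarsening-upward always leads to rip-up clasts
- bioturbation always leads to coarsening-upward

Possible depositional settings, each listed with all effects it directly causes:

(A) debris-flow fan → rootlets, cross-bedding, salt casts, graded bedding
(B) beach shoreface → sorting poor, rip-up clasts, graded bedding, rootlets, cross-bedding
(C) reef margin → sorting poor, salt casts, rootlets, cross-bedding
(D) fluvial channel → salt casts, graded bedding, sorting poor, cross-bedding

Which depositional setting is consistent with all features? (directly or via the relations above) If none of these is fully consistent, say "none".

none

Testing each hypothesis:
(A) debris-flow fan — does not account for rip-up clasts, sorting poor
(B) beach shoreface — does not account for salt casts
(C) reef margin — does not account for rip-up clasts, graded bedding
(D) fluvial channel — rootlets NO; rip-up clasts NO; graded bedding yes; sorting poor yes; cross-bedding yes; salt casts yes
No candidate is consistent with all observations.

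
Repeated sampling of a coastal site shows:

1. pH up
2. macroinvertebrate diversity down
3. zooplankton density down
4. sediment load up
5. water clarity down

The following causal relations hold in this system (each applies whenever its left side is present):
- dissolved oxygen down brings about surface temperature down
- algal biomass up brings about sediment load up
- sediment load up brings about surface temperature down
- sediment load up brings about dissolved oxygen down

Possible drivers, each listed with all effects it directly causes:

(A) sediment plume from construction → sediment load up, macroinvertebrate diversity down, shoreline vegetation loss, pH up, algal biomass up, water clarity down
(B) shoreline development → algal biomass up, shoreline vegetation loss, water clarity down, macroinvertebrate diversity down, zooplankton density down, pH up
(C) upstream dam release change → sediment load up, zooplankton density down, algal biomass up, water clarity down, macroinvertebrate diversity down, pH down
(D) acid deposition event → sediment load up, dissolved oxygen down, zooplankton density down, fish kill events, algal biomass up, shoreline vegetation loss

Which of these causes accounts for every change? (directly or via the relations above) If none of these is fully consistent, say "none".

For each candidate, compare predicted effects to what was observed:
(A) sediment plume from construction — pH up match; macroinvertebrate diversity down match; zooplankton density down miss; sediment load up match; water clarity down match
(B) shoreline development — pH up match; macroinvertebrate diversity down match; zooplankton density down match; sediment load up match (by algal biomass up → sediment load up); water clarity down match
(C) upstream dam release change — pH up miss; macroinvertebrate diversity down match; zooplankton density down match; sediment load up match; water clarity down match
(D) acid deposition event — pH up miss; macroinvertebrate diversity down miss; zooplankton density down match; sediment load up match; water clarity down miss
(B) alone accounts for all the evidence.

B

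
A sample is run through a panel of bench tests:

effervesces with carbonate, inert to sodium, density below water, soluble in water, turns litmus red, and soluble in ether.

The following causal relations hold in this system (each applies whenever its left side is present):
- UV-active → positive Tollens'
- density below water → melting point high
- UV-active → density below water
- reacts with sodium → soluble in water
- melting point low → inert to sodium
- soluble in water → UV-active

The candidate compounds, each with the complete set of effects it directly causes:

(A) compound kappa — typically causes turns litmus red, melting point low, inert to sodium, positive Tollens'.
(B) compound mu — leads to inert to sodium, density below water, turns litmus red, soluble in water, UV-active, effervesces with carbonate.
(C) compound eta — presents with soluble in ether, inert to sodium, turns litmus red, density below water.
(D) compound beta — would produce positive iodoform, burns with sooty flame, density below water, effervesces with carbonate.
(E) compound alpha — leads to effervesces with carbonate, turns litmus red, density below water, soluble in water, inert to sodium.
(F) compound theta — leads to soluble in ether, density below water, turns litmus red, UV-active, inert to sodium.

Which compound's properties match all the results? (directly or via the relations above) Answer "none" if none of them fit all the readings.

Per-candidate check:
(A) compound kappa — does not account for effervesces with carbonate, density below water, soluble in water, soluble in ether
(B) compound mu — effervesces with carbonate +; inert to sodium +; density below water +; soluble in water +; turns litmus red +; soluble in ether -
(C) compound eta — does not account for effervesces with carbonate, soluble in water
(D) compound beta — effervesces with carbonate +; inert to sodium -; density below water +; soluble in water -; turns litmus red -; soluble in ether -
(E) compound alpha — effervesces with carbonate +; inert to sodium +; density below water +; soluble in water +; turns litmus red +; soluble in ether -
(F) compound theta — does not account for effervesces with carbonate, soluble in water
None of the listed candidates fits everything.

none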